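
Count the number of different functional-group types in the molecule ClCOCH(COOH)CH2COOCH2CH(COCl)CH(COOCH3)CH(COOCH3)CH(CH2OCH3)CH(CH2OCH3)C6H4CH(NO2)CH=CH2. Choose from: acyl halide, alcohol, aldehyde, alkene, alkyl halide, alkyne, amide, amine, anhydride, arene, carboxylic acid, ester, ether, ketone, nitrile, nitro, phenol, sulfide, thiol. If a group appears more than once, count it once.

7

Taking each segment in turn:
  ClCO: –C(=O)Cl: carbonyl C bonded to C and to a halogen → acyl halide (not alkyl halide).
  CH(COOH): pendant –COOH: carbonyl C bonded to C and –OH → carboxylic acid.
  CH2COOCH2: –C(=O)–O–C with C on the carbonyl side → ester.
  CH(COCl): pendant –C(=O)X: carbonyl C bonded to C and halogen → acyl halide.
  CH(COOCH3): pendant –COOCH3: carbonyl C bonded to C and –OCH3 → ester.
  CH(COOCH3): pendant –COOCH3: carbonyl C bonded to C and –OCH3 → ester.
  CH(CH2OCH3): pendant –CH2OCH3: C–O–C linkage → ether.
  CH(CH2OCH3): pendant –CH2OCH3: C–O–C linkage → ether.
  C6H4: para-disubstituted benzene ring → arene.
  CH(NO2): –NO2 on an sp³ carbon → nitro (the N=O is not a carbonyl).
  CH=CH2: C=C double bond → alkene.
Distinct types present: acyl halide, alkene, arene, carboxylic acid, ester, ether, nitro.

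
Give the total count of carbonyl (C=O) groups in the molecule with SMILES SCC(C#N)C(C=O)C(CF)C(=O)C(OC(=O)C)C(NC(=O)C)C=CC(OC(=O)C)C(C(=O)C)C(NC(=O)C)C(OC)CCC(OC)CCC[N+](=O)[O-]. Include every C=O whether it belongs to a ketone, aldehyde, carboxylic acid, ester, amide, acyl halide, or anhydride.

7

CH(CHO): aldehyde, 1 C=O (running total 1).
CO: ketone, 1 C=O (running total 2).
CH(OCOCH3): ester, 1 C=O (running total 3).
CH(NHCOCH3): amide, 1 C=O (running total 4).
CH(OCOCH3): ester, 1 C=O (running total 5).
CH(COCH3): ketone, 1 C=O (running total 6).
CH(NHCOCH3): amide, 1 C=O (running total 7).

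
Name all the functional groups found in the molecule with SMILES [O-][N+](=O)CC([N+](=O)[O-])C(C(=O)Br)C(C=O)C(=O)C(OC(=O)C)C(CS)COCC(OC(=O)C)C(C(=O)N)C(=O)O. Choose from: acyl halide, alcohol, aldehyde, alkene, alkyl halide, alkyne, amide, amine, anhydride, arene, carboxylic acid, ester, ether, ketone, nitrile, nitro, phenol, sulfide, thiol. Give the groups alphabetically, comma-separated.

Working along the chain:
  O2NCH2: –NO2 on carbon → nitro group.
  CH(NO2): –NO2 on an sp³ carbon → nitro (the N=O is not a carbonyl).
  CH(COBr): pendant –C(=O)X: carbonyl C bonded to C and halogen → acyl halide.
  CH(CHO): pendant –CHO: carbonyl C bonded to C and H → aldehyde.
  CO: –C(=O)– with carbon on both sides → ketone.
  CH(OCOCH3): pendant –OC(=O)CH3: an acyloxy group → ester.
  CH(CH2SH): pendant –CH2SH → thiol.
  CH2OCH2: C–O–C with sp³ carbons on both sides and no adjacent C=O → ether.
  CH(OCOCH3): pendant –OC(=O)CH3: an acyloxy group → ester.
  CH(CONH2): pendant –CONH2: carbonyl C bonded to C and N → amide.
  COOH: –COOH: carbonyl C bonded to –OH and C → carboxylic acid (the –OH is not a separate alcohol).

acyl halide, aldehyde, amide, carboxylic acid, ester, ether, ketone, nitro, thiol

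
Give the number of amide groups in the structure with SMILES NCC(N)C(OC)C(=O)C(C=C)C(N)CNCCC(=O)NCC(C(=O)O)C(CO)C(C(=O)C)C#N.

–NH2 on an sp³ carbon with no adjacent C=O → amine.
–NH2 on an sp³ carbon with no adjacent C=O → amine.
pendant –OCH3: C–O–C with sp³ C, no adjacent C=O → ether.
–C(=O)– with carbon on both sides → ketone.
pendant –CH=CH2: C=C double bond → alkene.
–NH2 on an sp³ carbon with no adjacent C=O → amine.
C–N–C with sp³ carbons and no adjacent C=O → amine (secondary).
–C(=O)–N– linkage → amide (the N is not an amine).
pendant –COOH: carbonyl C bonded to C and –OH → carboxylic acid.
pendant –CH2OH on an sp³ backbone C → alcohol.
pendant –COCH3: carbonyl C bonded to two carbons → ketone.
–C≡N: carbon triple-bonded to nitrogen → nitrile.
Amide appears at: CH2CONHCH2 → 1.

1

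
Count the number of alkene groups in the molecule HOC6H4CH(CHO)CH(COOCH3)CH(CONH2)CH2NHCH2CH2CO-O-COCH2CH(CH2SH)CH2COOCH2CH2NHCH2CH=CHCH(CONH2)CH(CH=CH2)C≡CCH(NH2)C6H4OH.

2

Taking each segment in turn:
  HOC6H4: –OH attached directly to an aromatic ring → phenol (not alcohol); the ring itself is an arene.
  CH(CHO): pendant –CHO: carbonyl C bonded to C and H → aldehyde.
  CH(COOCH3): pendant –COOCH3: carbonyl C bonded to C and –OCH3 → ester.
  CH(CONH2): pendant –CONH2: carbonyl C bonded to C and N → amide.
  CH2NHCH2: C–N–C with sp³ carbons and no adjacent C=O → amine (secondary).
  CH2CO-O-COCH2: two acyl groups sharing one oxygen, –C(=O)–O–C(=O)– → anhydride.
  CH(CH2SH): pendant –CH2SH → thiol.
  CH2COOCH2: –C(=O)–O–C with C on the carbonyl side → ester.
  CH2NHCH2: C–N–C with sp³ carbons and no adjacent C=O → amine (secondary).
  CH=CH: C=C double bond → alkene.
  CH(CONH2): pendant –CONH2: carbonyl C bonded to C and N → amide.
  CH(CH=CH2): pendant –CH=CH2: C=C double bond → alkene.
  C≡C: C≡C triple bond → alkyne.
  CH(NH2): –NH2 on an sp³ carbon with no adjacent C=O → amine.
  C6H4OH: –OH attached directly to an aromatic ring → phenol (not alcohol); the ring itself is an arene.
Alkene appears at: CH=CH, CH(CH=CH2) → 2.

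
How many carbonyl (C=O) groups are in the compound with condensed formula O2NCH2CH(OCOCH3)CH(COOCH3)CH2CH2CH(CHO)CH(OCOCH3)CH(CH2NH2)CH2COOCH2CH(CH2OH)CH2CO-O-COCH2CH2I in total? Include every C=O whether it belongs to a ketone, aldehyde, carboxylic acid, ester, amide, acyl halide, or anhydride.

7

CH(OCOCH3): ester, 1 C=O (running total 1).
CH(COOCH3): ester, 1 C=O (running total 2).
CH(CHO): aldehyde, 1 C=O (running total 3).
CH(OCOCH3): ester, 1 C=O (running total 4).
CH2COOCH2: ester, 1 C=O (running total 5).
CH2CO-O-COCH2: anhydride, 2 C=O (running total 7).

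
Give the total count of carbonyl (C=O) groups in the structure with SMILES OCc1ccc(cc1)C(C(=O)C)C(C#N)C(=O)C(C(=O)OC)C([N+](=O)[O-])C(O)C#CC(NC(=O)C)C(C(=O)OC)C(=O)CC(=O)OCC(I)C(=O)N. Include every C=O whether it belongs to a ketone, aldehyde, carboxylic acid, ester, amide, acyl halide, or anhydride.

8

CH(COCH3): ketone, 1 C=O (running total 1).
CO: ketone, 1 C=O (running total 2).
CH(COOCH3): ester, 1 C=O (running total 3).
CH(NHCOCH3): amide, 1 C=O (running total 4).
CH(COOCH3): ester, 1 C=O (running total 5).
CO: ketone, 1 C=O (running total 6).
CH2COOCH2: ester, 1 C=O (running total 7).
CONH2: amide, 1 C=O (running total 8).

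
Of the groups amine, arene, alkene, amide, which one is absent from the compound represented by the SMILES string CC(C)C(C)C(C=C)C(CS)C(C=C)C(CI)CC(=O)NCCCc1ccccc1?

amide: present (CH2CONHCH2 — –C(=O)–N– linkage → amide (the N is not an amine)).
alkene: present (CH(CH=CH2) — pendant –CH=CH2: C=C double bond → alkene).
arene: present (C6H5 — –C6H5 phenyl ring → arene).
amine: absent. In CH2CONHCH2, the nitrogen is bonded directly to a carbonyl carbon, making it part of an amide, not a free amine.

amine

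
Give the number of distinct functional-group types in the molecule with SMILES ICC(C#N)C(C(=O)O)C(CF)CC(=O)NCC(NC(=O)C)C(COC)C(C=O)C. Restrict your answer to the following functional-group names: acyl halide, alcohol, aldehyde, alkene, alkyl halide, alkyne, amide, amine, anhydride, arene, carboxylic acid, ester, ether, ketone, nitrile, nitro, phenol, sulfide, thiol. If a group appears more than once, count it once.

6

halogen on an sp³ carbon → alkyl halide.
pendant –C≡N: nitrile.
pendant –COOH: carbonyl C bonded to C and –OH → carboxylic acid.
pendant –CH2X: halogen on sp³ carbon → alkyl halide.
–C(=O)–N– linkage → amide (the N is not an amine).
pendant –NHC(=O)CH3: N bonded to a carbonyl → amide (not amine).
pendant –CH2OCH3: C–O–C linkage → ether.
pendant –CHO: carbonyl C bonded to C and H → aldehyde.
Distinct types present: aldehyde, alkyl halide, amide, carboxylic acid, ether, nitrile.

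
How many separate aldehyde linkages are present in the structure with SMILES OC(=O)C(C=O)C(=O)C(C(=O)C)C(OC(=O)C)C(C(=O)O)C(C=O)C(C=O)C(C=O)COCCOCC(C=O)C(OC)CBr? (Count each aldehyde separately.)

Taking each segment in turn:
  HOOC: –COOH: carbonyl C bonded to –OH and C → carboxylic acid (the –OH is not a separate alcohol).
  CH(CHO): pendant –CHO: carbonyl C bonded to C and H → aldehyde.
  CO: –C(=O)– with carbon on both sides → ketone.
  CH(COCH3): pendant –COCH3: carbonyl C bonded to two carbons → ketone.
  CH(OCOCH3): pendant –OC(=O)CH3: an acyloxy group → ester.
  CH(COOH): pendant –COOH: carbonyl C bonded to C and –OH → carboxylic acid.
  CH(CHO): pendant –CHO: carbonyl C bonded to C and H → aldehyde.
  CH(CHO): pendant –CHO: carbonyl C bonded to C and H → aldehyde.
  CH(CHO): pendant –CHO: carbonyl C bonded to C and H → aldehyde.
  CH2OCH2: C–O–C with sp³ carbons on both sides and no adjacent C=O → ether.
  CH2OCH2: C–O–C with sp³ carbons on both sides and no adjacent C=O → ether.
  CH(CHO): pendant –CHO: carbonyl C bonded to C and H → aldehyde.
  CH(OCH3): pendant –OCH3: C–O–C with sp³ C, no adjacent C=O → ether.
  CH2Br: halogen on an sp³ carbon → alkyl halide.
Aldehyde appears at: CH(CHO), CH(CHO), CH(CHO), CH(CHO), CH(CHO) → 5.

5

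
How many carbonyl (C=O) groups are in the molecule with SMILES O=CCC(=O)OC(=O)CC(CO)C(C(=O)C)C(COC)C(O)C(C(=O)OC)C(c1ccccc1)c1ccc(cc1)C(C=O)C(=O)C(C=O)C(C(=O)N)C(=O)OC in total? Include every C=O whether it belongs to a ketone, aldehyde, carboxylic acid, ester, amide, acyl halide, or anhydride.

10

OHC: aldehyde, 1 C=O (running total 1).
CH2CO-O-COCH2: anhydride, 2 C=O (running total 3).
CH(COCH3): ketone, 1 C=O (running total 4).
CH(COOCH3): ester, 1 C=O (running total 5).
CH(CHO): aldehyde, 1 C=O (running total 6).
CO: ketone, 1 C=O (running total 7).
CH(CHO): aldehyde, 1 C=O (running total 8).
CH(CONH2): amide, 1 C=O (running total 9).
COOCH3: ester, 1 C=O (running total 10).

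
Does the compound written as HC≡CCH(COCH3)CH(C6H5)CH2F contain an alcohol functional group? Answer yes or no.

no

Working along the chain:
  HC≡C: C≡C triple bond → alkyne.
  CH(COCH3): pendant –COCH3: carbonyl C bonded to two carbons → ketone.
  CH(C6H5): pendant –C6H5: benzene ring → arene.
  CH2F: halogen on an sp³ carbon → alkyl halide.
The groups actually present are: alkyl halide, alkyne, arene, ketone.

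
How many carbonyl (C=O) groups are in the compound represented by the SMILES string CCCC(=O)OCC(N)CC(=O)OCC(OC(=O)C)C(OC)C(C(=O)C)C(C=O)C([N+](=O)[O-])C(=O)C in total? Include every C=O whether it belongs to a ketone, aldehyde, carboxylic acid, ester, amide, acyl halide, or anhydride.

CH2COOCH2: ester, 1 C=O (running total 1).
CH2COOCH2: ester, 1 C=O (running total 2).
CH(OCOCH3): ester, 1 C=O (running total 3).
CH(COCH3): ketone, 1 C=O (running total 4).
CH(CHO): aldehyde, 1 C=O (running total 5).
CO: ketone, 1 C=O (running total 6).

6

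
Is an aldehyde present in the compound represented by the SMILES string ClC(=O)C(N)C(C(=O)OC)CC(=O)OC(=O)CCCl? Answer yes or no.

no

–C(=O)Cl: carbonyl C bonded to C and to a halogen → acyl halide (not alkyl halide).
–NH2 on an sp³ carbon with no adjacent C=O → amine.
pendant –COOCH3: carbonyl C bonded to C and –OCH3 → ester.
two acyl groups sharing one oxygen, –C(=O)–O–C(=O)– → anhydride.
halogen on an sp³ carbon → alkyl halide.
The groups actually present are: acyl halide, alkyl halide, amine, anhydride, ester.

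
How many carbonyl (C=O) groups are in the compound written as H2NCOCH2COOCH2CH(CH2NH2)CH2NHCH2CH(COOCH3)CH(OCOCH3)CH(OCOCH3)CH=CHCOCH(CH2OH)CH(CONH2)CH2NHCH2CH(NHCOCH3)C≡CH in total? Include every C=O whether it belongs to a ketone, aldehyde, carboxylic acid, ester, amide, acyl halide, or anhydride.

H2NCO: amide, 1 C=O (running total 1).
CH2COOCH2: ester, 1 C=O (running total 2).
CH(COOCH3): ester, 1 C=O (running total 3).
CH(OCOCH3): ester, 1 C=O (running total 4).
CH(OCOCH3): ester, 1 C=O (running total 5).
CO: ketone, 1 C=O (running total 6).
CH(CONH2): amide, 1 C=O (running total 7).
CH(NHCOCH3): amide, 1 C=O (running total 8).

8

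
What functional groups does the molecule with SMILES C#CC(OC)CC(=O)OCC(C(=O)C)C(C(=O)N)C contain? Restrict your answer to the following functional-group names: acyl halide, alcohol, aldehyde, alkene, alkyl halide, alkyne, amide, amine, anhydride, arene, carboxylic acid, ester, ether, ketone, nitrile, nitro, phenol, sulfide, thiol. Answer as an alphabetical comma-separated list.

alkyne, amide, ester, ether, ketone

C≡C triple bond → alkyne.
pendant –OCH3: C–O–C with sp³ C, no adjacent C=O → ether.
–C(=O)–O–C with C on the carbonyl side → ester.
pendant –COCH3: carbonyl C bonded to two carbons → ketone.
pendant –CONH2: carbonyl C bonded to C and N → amide.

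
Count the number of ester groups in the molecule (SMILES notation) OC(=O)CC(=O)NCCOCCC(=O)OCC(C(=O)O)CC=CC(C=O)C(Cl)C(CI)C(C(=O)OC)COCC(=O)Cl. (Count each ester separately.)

–COOH: carbonyl C bonded to –OH and C → carboxylic acid (the –OH is not a separate alcohol).
–C(=O)–N– linkage → amide (the N is not an amine).
C–O–C with sp³ carbons on both sides and no adjacent C=O → ether.
–C(=O)–O–C with C on the carbonyl side → ester.
pendant –COOH: carbonyl C bonded to C and –OH → carboxylic acid.
C=C double bond → alkene.
pendant –CHO: carbonyl C bonded to C and H → aldehyde.
halogen on an sp³ carbon → alkyl halide.
pendant –CH2X: halogen on sp³ carbon → alkyl halide.
pendant –COOCH3: carbonyl C bonded to C and –OCH3 → ester.
C–O–C with sp³ carbons on both sides and no adjacent C=O → ether.
–C(=O)Cl: carbonyl C bonded to C and to a halogen → acyl halide (not alkyl halide).
Ester appears at: CH2COOCH2, CH(COOCH3) → 2.

2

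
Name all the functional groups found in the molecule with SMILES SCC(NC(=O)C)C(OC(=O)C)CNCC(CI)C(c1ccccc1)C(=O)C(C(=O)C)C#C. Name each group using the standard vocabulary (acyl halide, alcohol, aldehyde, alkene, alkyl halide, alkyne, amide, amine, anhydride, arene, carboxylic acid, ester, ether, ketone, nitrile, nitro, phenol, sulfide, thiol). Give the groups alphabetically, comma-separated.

Working along the chain:
  HSCH2: –SH on an sp³ carbon → thiol.
  CH(NHCOCH3): pendant –NHC(=O)CH3: N bonded to a carbonyl → amide (not amine).
  CH(OCOCH3): pendant –OC(=O)CH3: an acyloxy group → ester.
  CH2NHCH2: C–N–C with sp³ carbons and no adjacent C=O → amine (secondary).
  CH(CH2I): pendant –CH2X: halogen on sp³ carbon → alkyl halide.
  CH(C6H5): pendant –C6H5: benzene ring → arene.
  CO: –C(=O)– with carbon on both sides → ketone.
  CH(COCH3): pendant –COCH3: carbonyl C bonded to two carbons → ketone.
  C≡CH: C≡C triple bond → alkyne.

alkyl halide, alkyne, amide, amine, arene, ester, ketone, thiol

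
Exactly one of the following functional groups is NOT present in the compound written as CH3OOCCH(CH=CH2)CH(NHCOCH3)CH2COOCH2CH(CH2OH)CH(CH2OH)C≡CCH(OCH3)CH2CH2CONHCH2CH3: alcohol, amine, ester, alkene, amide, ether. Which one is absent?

amine

ether: present (CH(OCH3) — pendant –OCH3: C–O–C with sp³ C, no adjacent C=O → ether).
alcohol: present (CH(CH2OH) — pendant –CH2OH on an sp³ backbone C → alcohol).
alkene: present (CH(CH=CH2) — pendant –CH=CH2: C=C double bond → alkene).
amide: present (CH(NHCOCH3) — pendant –NHC(=O)CH3: N bonded to a carbonyl → amide (not amine)).
ester: present (CH3OOC — CH3O–C(=O)–: carbonyl C bonded to C and to –OCH3 → ester (not ketone + ether)).
amine: absent. In each of CH(NHCOCH3) and CH2CONHCH2, the nitrogen is bonded directly to a carbonyl carbon, making it part of an amide, not a free amine.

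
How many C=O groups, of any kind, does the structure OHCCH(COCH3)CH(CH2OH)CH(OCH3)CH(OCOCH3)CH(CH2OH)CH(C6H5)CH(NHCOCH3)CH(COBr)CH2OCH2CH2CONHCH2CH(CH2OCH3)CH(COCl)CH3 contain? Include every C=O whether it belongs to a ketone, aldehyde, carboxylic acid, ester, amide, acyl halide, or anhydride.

7

OHC: aldehyde, 1 C=O (running total 1).
CH(COCH3): ketone, 1 C=O (running total 2).
CH(OCOCH3): ester, 1 C=O (running total 3).
CH(NHCOCH3): amide, 1 C=O (running total 4).
CH(COBr): acyl halide, 1 C=O (running total 5).
CH2CONHCH2: amide, 1 C=O (running total 6).
CH(COCl): acyl halide, 1 C=O (running total 7).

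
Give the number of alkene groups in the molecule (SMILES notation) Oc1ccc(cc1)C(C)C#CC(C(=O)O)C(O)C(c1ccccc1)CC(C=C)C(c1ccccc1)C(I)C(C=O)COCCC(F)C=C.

2

–OH attached directly to an aromatic ring → phenol (not alcohol); the ring itself is an arene.
C≡C triple bond → alkyne.
pendant –COOH: carbonyl C bonded to C and –OH → carboxylic acid.
–OH on an sp³ carbon → alcohol (secondary).
pendant –C6H5: benzene ring → arene.
pendant –CH=CH2: C=C double bond → alkene.
pendant –C6H5: benzene ring → arene.
halogen on an sp³ carbon → alkyl halide.
pendant –CHO: carbonyl C bonded to C and H → aldehyde.
C–O–C with sp³ carbons on both sides and no adjacent C=O → ether.
halogen on an sp³ carbon → alkyl halide.
C=C double bond → alkene.
Alkene appears at: CH(CH=CH2), CH=CH2 → 2.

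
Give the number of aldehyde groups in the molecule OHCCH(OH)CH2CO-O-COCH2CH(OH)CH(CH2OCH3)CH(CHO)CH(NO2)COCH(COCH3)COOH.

terminal –CHO: carbonyl C bonded to H and C → aldehyde.
–OH on an sp³ carbon → alcohol (secondary).
two acyl groups sharing one oxygen, –C(=O)–O–C(=O)– → anhydride.
–OH on an sp³ carbon → alcohol (secondary).
pendant –CH2OCH3: C–O–C linkage → ether.
pendant –CHO: carbonyl C bonded to C and H → aldehyde.
–NO2 on an sp³ carbon → nitro (the N=O is not a carbonyl).
–C(=O)– with carbon on both sides → ketone.
pendant –COCH3: carbonyl C bonded to two carbons → ketone.
–COOH: carbonyl C bonded to –OH and C → carboxylic acid (the –OH is not a separate alcohol).
Aldehyde appears at: OHC, CH(CHO) → 2.

2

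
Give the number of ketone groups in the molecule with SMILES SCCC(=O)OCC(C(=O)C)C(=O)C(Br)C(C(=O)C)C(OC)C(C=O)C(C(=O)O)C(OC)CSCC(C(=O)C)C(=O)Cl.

4

Reading the structure from left to right:
  HSCH2: –SH on an sp³ carbon → thiol.
  CH2COOCH2: –C(=O)–O–C with C on the carbonyl side → ester.
  CH(COCH3): pendant –COCH3: carbonyl C bonded to two carbons → ketone.
  CO: –C(=O)– with carbon on both sides → ketone.
  CH(Br): halogen on an sp³ carbon → alkyl halide.
  CH(COCH3): pendant –COCH3: carbonyl C bonded to two carbons → ketone.
  CH(OCH3): pendant –OCH3: C–O–C with sp³ C, no adjacent C=O → ether.
  CH(CHO): pendant –CHO: carbonyl C bonded to C and H → aldehyde.
  CH(COOH): pendant –COOH: carbonyl C bonded to C and –OH → carboxylic acid.
  CH(OCH3): pendant –OCH3: C–O–C with sp³ C, no adjacent C=O → ether.
  CH2SCH2: C–S–C linkage → sulfide (thioether).
  CH(COCH3): pendant –COCH3: carbonyl C bonded to two carbons → ketone.
  COCl: –C(=O)Cl: carbonyl C bonded to C and to a halogen → acyl halide (not alkyl halide).
Ketone appears at: CH(COCH3), CO, CH(COCH3), CH(COCH3) → 4.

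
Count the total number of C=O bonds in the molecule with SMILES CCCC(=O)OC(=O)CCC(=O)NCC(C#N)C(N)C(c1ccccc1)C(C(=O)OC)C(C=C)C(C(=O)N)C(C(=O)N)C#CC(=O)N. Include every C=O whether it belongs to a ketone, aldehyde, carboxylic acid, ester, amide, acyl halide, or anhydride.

7

CH2CO-O-COCH2: anhydride, 2 C=O (running total 2).
CH2CONHCH2: amide, 1 C=O (running total 3).
CH(COOCH3): ester, 1 C=O (running total 4).
CH(CONH2): amide, 1 C=O (running total 5).
CH(CONH2): amide, 1 C=O (running total 6).
CONH2: amide, 1 C=O (running total 7).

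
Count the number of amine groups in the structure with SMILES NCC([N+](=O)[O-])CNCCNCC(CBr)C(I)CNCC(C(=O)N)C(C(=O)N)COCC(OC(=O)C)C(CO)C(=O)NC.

4

–NH2 on an sp³ carbon with no adjacent C=O → amine.
–NO2 on an sp³ carbon → nitro (the N=O is not a carbonyl).
C–N–C with sp³ carbons and no adjacent C=O → amine (secondary).
C–N–C with sp³ carbons and no adjacent C=O → amine (secondary).
pendant –CH2X: halogen on sp³ carbon → alkyl halide.
halogen on an sp³ carbon → alkyl halide.
C–N–C with sp³ carbons and no adjacent C=O → amine (secondary).
pendant –CONH2: carbonyl C bonded to C and N → amide.
pendant –CONH2: carbonyl C bonded to C and N → amide.
C–O–C with sp³ carbons on both sides and no adjacent C=O → ether.
pendant –OC(=O)CH3: an acyloxy group → ester.
pendant –CH2OH on an sp³ backbone C → alcohol.
–C(=O)NHCH3: carbonyl C bonded to C and to N → amide (the N is not an amine).
Amine appears at: H2NCH2, CH2NHCH2, CH2NHCH2, CH2NHCH2 → 4.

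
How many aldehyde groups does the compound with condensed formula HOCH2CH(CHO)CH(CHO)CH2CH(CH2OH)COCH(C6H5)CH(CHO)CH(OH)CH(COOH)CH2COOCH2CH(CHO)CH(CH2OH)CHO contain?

HO– on an sp³ carbon → alcohol.
pendant –CHO: carbonyl C bonded to C and H → aldehyde.
pendant –CHO: carbonyl C bonded to C and H → aldehyde.
pendant –CH2OH on an sp³ backbone C → alcohol.
–C(=O)– with carbon on both sides → ketone.
pendant –C6H5: benzene ring → arene.
pendant –CHO: carbonyl C bonded to C and H → aldehyde.
–OH on an sp³ carbon → alcohol (secondary).
pendant –COOH: carbonyl C bonded to C and –OH → carboxylic acid.
–C(=O)–O–C with C on the carbonyl side → ester.
pendant –CHO: carbonyl C bonded to C and H → aldehyde.
pendant –CH2OH on an sp³ backbone C → alcohol.
terminal –CHO: carbonyl C bonded to H and C → aldehyde.
Aldehyde appears at: CH(CHO), CH(CHO), CH(CHO), CH(CHO), CHO → 5.

5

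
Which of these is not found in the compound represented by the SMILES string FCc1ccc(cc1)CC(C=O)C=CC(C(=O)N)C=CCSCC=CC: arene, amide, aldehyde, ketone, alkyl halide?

amide: present (CH(CONH2) — pendant –CONH2: carbonyl C bonded to C and N → amide).
aldehyde: present (CH(CHO) — pendant –CHO: carbonyl C bonded to C and H → aldehyde).
alkyl halide: present (FCH2 — halogen on an sp³ carbon → alkyl halide).
arene: present (C6H4 — para-disubstituted benzene ring → arene).
ketone: absent. In CH(CONH2), the C=O is bonded to nitrogen, which defines an amide, not a ketone. In CH(CHO), the carbonyl carbon carries an H, so it is an aldehyde, not a ketone.

ketone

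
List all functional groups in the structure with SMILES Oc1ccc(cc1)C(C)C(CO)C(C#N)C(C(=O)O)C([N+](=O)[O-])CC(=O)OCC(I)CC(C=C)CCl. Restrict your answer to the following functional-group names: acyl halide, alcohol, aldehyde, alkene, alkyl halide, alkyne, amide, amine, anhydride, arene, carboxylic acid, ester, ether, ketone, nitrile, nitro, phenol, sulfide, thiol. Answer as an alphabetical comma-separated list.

alcohol, alkene, alkyl halide, arene, carboxylic acid, ester, nitrile, nitro, phenol

–OH attached directly to an aromatic ring → phenol (not alcohol); the ring itself is an arene.
pendant –CH2OH on an sp³ backbone C → alcohol.
pendant –C≡N: nitrile.
pendant –COOH: carbonyl C bonded to C and –OH → carboxylic acid.
–NO2 on an sp³ carbon → nitro (the N=O is not a carbonyl).
–C(=O)–O–C with C on the carbonyl side → ester.
halogen on an sp³ carbon → alkyl halide.
pendant –CH=CH2: C=C double bond → alkene.
halogen on an sp³ carbon → alkyl halide.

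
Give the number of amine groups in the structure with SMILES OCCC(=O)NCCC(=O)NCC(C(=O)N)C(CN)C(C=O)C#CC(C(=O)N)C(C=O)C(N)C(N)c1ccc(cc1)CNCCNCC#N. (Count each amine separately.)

5

HO– on an sp³ carbon → alcohol.
–C(=O)–N– linkage → amide (the N is not an amine).
–C(=O)–N– linkage → amide (the N is not an amine).
pendant –CONH2: carbonyl C bonded to C and N → amide.
pendant –CH2NH2: N on sp³ C, no adjacent C=O → amine.
pendant –CHO: carbonyl C bonded to C and H → aldehyde.
C≡C triple bond → alkyne.
pendant –CONH2: carbonyl C bonded to C and N → amide.
pendant –CHO: carbonyl C bonded to C and H → aldehyde.
–NH2 on an sp³ carbon with no adjacent C=O → amine.
–NH2 on an sp³ carbon with no adjacent C=O → amine.
para-disubstituted benzene ring → arene.
C–N–C with sp³ carbons and no adjacent C=O → amine (secondary).
C–N–C with sp³ carbons and no adjacent C=O → amine (secondary).
–C≡N: carbon triple-bonded to nitrogen → nitrile.
Amine appears at: CH(CH2NH2), CH(NH2), CH(NH2), CH2NHCH2, CH2NHCH2 → 5.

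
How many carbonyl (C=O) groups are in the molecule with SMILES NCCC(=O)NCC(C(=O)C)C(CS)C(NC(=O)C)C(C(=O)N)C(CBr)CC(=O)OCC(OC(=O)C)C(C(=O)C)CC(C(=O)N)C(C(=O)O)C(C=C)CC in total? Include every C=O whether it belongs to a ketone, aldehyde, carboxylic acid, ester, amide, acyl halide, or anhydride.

CH2CONHCH2: amide, 1 C=O (running total 1).
CH(COCH3): ketone, 1 C=O (running total 2).
CH(NHCOCH3): amide, 1 C=O (running total 3).
CH(CONH2): amide, 1 C=O (running total 4).
CH2COOCH2: ester, 1 C=O (running total 5).
CH(OCOCH3): ester, 1 C=O (running total 6).
CH(COCH3): ketone, 1 C=O (running total 7).
CH(CONH2): amide, 1 C=O (running total 8).
CH(COOH): carboxylic acid, 1 C=O (running total 9).

9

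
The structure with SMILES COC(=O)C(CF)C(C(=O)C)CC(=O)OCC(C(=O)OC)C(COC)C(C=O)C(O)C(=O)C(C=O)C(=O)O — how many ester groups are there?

3

CH3O–C(=O)–: carbonyl C bonded to C and to –OCH3 → ester (not ketone + ether).
pendant –CH2X: halogen on sp³ carbon → alkyl halide.
pendant –COCH3: carbonyl C bonded to two carbons → ketone.
–C(=O)–O–C with C on the carbonyl side → ester.
pendant –COOCH3: carbonyl C bonded to C and –OCH3 → ester.
pendant –CH2OCH3: C–O–C linkage → ether.
pendant –CHO: carbonyl C bonded to C and H → aldehyde.
–OH on an sp³ carbon → alcohol (secondary).
–C(=O)– with carbon on both sides → ketone.
pendant –CHO: carbonyl C bonded to C and H → aldehyde.
–COOH: carbonyl C bonded to –OH and C → carboxylic acid (the –OH is not a separate alcohol).
Ester appears at: CH3OOC, CH2COOCH2, CH(COOCH3) → 3.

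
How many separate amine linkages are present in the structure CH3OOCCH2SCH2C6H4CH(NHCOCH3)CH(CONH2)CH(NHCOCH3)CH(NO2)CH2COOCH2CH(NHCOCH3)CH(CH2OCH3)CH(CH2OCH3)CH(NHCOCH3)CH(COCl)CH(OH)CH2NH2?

Working along the chain:
  CH3OOC: CH3O–C(=O)–: carbonyl C bonded to C and to –OCH3 → ester (not ketone + ether).
  CH2SCH2: C–S–C linkage → sulfide (thioether).
  C6H4: para-disubstituted benzene ring → arene.
  CH(NHCOCH3): pendant –NHC(=O)CH3: N bonded to a carbonyl → amide (not amine).
  CH(CONH2): pendant –CONH2: carbonyl C bonded to C and N → amide.
  CH(NHCOCH3): pendant –NHC(=O)CH3: N bonded to a carbonyl → amide (not amine).
  CH(NO2): –NO2 on an sp³ carbon → nitro (the N=O is not a carbonyl).
  CH2COOCH2: –C(=O)–O–C with C on the carbonyl side → ester.
  CH(NHCOCH3): pendant –NHC(=O)CH3: N bonded to a carbonyl → amide (not amine).
  CH(CH2OCH3): pendant –CH2OCH3: C–O–C linkage → ether.
  CH(CH2OCH3): pendant –CH2OCH3: C–O–C linkage → ether.
  CH(NHCOCH3): pendant –NHC(=O)CH3: N bonded to a carbonyl → amide (not amine).
  CH(COCl): pendant –C(=O)X: carbonyl C bonded to C and halogen → acyl halide.
  CH(OH): –OH on an sp³ carbon → alcohol (secondary).
  CH2NH2: –NH2 on an sp³ carbon with no adjacent C=O → amine.
Amine appears at: CH2NH2 → 1.

1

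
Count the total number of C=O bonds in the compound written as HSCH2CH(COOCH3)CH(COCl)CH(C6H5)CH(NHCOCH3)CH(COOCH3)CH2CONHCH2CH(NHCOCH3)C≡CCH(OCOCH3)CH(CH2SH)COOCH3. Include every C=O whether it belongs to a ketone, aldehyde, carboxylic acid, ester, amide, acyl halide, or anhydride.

8

CH(COOCH3): ester, 1 C=O (running total 1).
CH(COCl): acyl halide, 1 C=O (running total 2).
CH(NHCOCH3): amide, 1 C=O (running total 3).
CH(COOCH3): ester, 1 C=O (running total 4).
CH2CONHCH2: amide, 1 C=O (running total 5).
CH(NHCOCH3): amide, 1 C=O (running total 6).
CH(OCOCH3): ester, 1 C=O (running total 7).
COOCH3: ester, 1 C=O (running total 8).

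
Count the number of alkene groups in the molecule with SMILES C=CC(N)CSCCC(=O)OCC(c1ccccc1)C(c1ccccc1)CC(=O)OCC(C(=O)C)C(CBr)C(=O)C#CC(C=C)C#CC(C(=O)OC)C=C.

3

Taking each segment in turn:
  CH2=CH: C=C double bond → alkene.
  CH(NH2): –NH2 on an sp³ carbon with no adjacent C=O → amine.
  CH2SCH2: C–S–C linkage → sulfide (thioether).
  CH2COOCH2: –C(=O)–O–C with C on the carbonyl side → ester.
  CH(C6H5): pendant –C6H5: benzene ring → arene.
  CH(C6H5): pendant –C6H5: benzene ring → arene.
  CH2COOCH2: –C(=O)–O–C with C on the carbonyl side → ester.
  CH(COCH3): pendant –COCH3: carbonyl C bonded to two carbons → ketone.
  CH(CH2Br): pendant –CH2X: halogen on sp³ carbon → alkyl halide.
  CO: –C(=O)– with carbon on both sides → ketone.
  C≡C: C≡C triple bond → alkyne.
  CH(CH=CH2): pendant –CH=CH2: C=C double bond → alkene.
  C≡C: C≡C triple bond → alkyne.
  CH(COOCH3): pendant –COOCH3: carbonyl C bonded to C and –OCH3 → ester.
  CH=CH2: C=C double bond → alkene.
Alkene appears at: CH2=CH, CH(CH=CH2), CH=CH2 → 3.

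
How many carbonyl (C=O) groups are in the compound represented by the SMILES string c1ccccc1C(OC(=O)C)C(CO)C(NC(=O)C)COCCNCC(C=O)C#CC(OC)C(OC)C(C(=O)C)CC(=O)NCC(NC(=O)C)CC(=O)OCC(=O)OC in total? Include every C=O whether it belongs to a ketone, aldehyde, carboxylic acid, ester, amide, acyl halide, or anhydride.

CH(OCOCH3): ester, 1 C=O (running total 1).
CH(NHCOCH3): amide, 1 C=O (running total 2).
CH(CHO): aldehyde, 1 C=O (running total 3).
CH(COCH3): ketone, 1 C=O (running total 4).
CH2CONHCH2: amide, 1 C=O (running total 5).
CH(NHCOCH3): amide, 1 C=O (running total 6).
CH2COOCH2: ester, 1 C=O (running total 7).
COOCH3: ester, 1 C=O (running total 8).

8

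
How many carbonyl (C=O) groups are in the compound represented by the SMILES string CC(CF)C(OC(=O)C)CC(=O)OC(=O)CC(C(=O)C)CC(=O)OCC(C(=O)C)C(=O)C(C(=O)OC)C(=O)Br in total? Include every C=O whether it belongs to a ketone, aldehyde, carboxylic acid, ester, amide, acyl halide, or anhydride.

9

CH(OCOCH3): ester, 1 C=O (running total 1).
CH2CO-O-COCH2: anhydride, 2 C=O (running total 3).
CH(COCH3): ketone, 1 C=O (running total 4).
CH2COOCH2: ester, 1 C=O (running total 5).
CH(COCH3): ketone, 1 C=O (running total 6).
CO: ketone, 1 C=O (running total 7).
CH(COOCH3): ester, 1 C=O (running total 8).
COBr: acyl halide, 1 C=O (running total 9).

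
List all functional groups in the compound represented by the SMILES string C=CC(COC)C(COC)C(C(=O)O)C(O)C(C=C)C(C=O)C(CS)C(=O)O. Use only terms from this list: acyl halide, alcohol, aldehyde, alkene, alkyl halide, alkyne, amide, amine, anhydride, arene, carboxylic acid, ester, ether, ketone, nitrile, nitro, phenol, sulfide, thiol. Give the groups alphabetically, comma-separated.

alcohol, aldehyde, alkene, carboxylic acid, ether, thiol

C=C double bond → alkene.
pendant –CH2OCH3: C–O–C linkage → ether.
pendant –CH2OCH3: C–O–C linkage → ether.
pendant –COOH: carbonyl C bonded to C and –OH → carboxylic acid.
–OH on an sp³ carbon → alcohol (secondary).
pendant –CH=CH2: C=C double bond → alkene.
pendant –CHO: carbonyl C bonded to C and H → aldehyde.
pendant –CH2SH → thiol.
–COOH: carbonyl C bonded to –OH and C → carboxylic acid (the –OH is not a separate alcohol).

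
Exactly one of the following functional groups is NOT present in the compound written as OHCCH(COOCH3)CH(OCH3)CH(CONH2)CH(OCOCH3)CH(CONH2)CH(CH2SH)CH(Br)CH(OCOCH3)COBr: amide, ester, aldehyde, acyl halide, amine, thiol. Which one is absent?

acyl halide: present (COBr — –C(=O)Br: carbonyl C bonded to C and to a halogen → acyl halide (not alkyl halide)).
aldehyde: present (OHC — terminal –CHO: carbonyl C bonded to H and C → aldehyde).
amide: present (CH(CONH2) — pendant –CONH2: carbonyl C bonded to C and N → amide).
ester: present (CH(COOCH3) — pendant –COOCH3: carbonyl C bonded to C and –OCH3 → ester).
thiol: present (CH(CH2SH) — pendant –CH2SH → thiol).
amine: absent. In CH(CONH2), the nitrogen is bonded directly to a carbonyl carbon, making it part of an amide, not a free amine.

amine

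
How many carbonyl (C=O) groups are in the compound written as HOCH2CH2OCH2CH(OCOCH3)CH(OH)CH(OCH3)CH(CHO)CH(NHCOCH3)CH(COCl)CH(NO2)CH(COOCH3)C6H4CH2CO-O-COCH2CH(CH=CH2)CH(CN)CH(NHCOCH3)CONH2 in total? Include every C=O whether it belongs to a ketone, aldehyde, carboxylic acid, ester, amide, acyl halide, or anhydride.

9

CH(OCOCH3): ester, 1 C=O (running total 1).
CH(CHO): aldehyde, 1 C=O (running total 2).
CH(NHCOCH3): amide, 1 C=O (running total 3).
CH(COCl): acyl halide, 1 C=O (running total 4).
CH(COOCH3): ester, 1 C=O (running total 5).
CH2CO-O-COCH2: anhydride, 2 C=O (running total 7).
CH(NHCOCH3): amide, 1 C=O (running total 8).
CONH2: amide, 1 C=O (running total 9).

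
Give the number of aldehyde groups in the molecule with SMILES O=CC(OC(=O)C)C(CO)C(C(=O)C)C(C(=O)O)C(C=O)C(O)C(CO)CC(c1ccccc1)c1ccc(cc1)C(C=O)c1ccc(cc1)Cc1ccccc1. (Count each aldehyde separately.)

terminal –CHO: carbonyl C bonded to H and C → aldehyde.
pendant –OC(=O)CH3: an acyloxy group → ester.
pendant –CH2OH on an sp³ backbone C → alcohol.
pendant –COCH3: carbonyl C bonded to two carbons → ketone.
pendant –COOH: carbonyl C bonded to C and –OH → carboxylic acid.
pendant –CHO: carbonyl C bonded to C and H → aldehyde.
–OH on an sp³ carbon → alcohol (secondary).
pendant –CH2OH on an sp³ backbone C → alcohol.
pendant –C6H5: benzene ring → arene.
para-disubstituted benzene ring → arene.
pendant –CHO: carbonyl C bonded to C and H → aldehyde.
para-disubstituted benzene ring → arene.
–C6H5 phenyl ring → arene.
Aldehyde appears at: OHC, CH(CHO), CH(CHO) → 3.

3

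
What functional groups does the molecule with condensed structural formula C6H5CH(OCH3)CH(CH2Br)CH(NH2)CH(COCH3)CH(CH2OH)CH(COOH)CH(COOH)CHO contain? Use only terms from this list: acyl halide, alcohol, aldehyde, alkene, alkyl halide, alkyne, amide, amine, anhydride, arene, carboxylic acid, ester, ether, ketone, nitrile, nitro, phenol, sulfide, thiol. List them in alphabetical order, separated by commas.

Taking each segment in turn:
  C6H5: C6H5– phenyl ring → arene.
  CH(OCH3): pendant –OCH3: C–O–C with sp³ C, no adjacent C=O → ether.
  CH(CH2Br): pendant –CH2X: halogen on sp³ carbon → alkyl halide.
  CH(NH2): –NH2 on an sp³ carbon with no adjacent C=O → amine.
  CH(COCH3): pendant –COCH3: carbonyl C bonded to two carbons → ketone.
  CH(CH2OH): pendant –CH2OH on an sp³ backbone C → alcohol.
  CH(COOH): pendant –COOH: carbonyl C bonded to C and –OH → carboxylic acid.
  CH(COOH): pendant –COOH: carbonyl C bonded to C and –OH → carboxylic acid.
  CHO: terminal –CHO: carbonyl C bonded to H and C → aldehyde.

alcohol, aldehyde, alkyl halide, amine, arene, carboxylic acid, ether, ketone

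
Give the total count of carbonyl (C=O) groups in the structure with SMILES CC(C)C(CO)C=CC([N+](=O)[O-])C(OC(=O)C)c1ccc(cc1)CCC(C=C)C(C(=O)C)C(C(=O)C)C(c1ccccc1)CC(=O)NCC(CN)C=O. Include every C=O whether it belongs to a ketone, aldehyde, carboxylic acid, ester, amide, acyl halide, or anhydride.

5

CH(OCOCH3): ester, 1 C=O (running total 1).
CH(COCH3): ketone, 1 C=O (running total 2).
CH(COCH3): ketone, 1 C=O (running total 3).
CH2CONHCH2: amide, 1 C=O (running total 4).
CHO: aldehyde, 1 C=O (running total 5).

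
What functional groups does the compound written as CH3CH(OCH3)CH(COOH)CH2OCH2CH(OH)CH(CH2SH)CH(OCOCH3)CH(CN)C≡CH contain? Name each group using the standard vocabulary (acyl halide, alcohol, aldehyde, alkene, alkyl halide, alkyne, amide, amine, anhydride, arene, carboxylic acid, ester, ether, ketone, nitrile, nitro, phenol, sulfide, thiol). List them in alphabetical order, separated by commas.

Taking each segment in turn:
  CH(OCH3): pendant –OCH3: C–O–C with sp³ C, no adjacent C=O → ether.
  CH(COOH): pendant –COOH: carbonyl C bonded to C and –OH → carboxylic acid.
  CH2OCH2: C–O–C with sp³ carbons on both sides and no adjacent C=O → ether.
  CH(OH): –OH on an sp³ carbon → alcohol (secondary).
  CH(CH2SH): pendant –CH2SH → thiol.
  CH(OCOCH3): pendant –OC(=O)CH3: an acyloxy group → ester.
  CH(CN): pendant –C≡N: nitrile.
  C≡CH: C≡C triple bond → alkyne.

alcohol, alkyne, carboxylic acid, ester, ether, nitrile, thiol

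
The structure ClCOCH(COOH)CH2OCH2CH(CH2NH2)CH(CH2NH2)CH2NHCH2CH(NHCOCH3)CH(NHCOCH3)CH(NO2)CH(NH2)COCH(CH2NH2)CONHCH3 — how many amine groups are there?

5

–C(=O)Cl: carbonyl C bonded to C and to a halogen → acyl halide (not alkyl halide).
pendant –COOH: carbonyl C bonded to C and –OH → carboxylic acid.
C–O–C with sp³ carbons on both sides and no adjacent C=O → ether.
pendant –CH2NH2: N on sp³ C, no adjacent C=O → amine.
pendant –CH2NH2: N on sp³ C, no adjacent C=O → amine.
C–N–C with sp³ carbons and no adjacent C=O → amine (secondary).
pendant –NHC(=O)CH3: N bonded to a carbonyl → amide (not amine).
pendant –NHC(=O)CH3: N bonded to a carbonyl → amide (not amine).
–NO2 on an sp³ carbon → nitro (the N=O is not a carbonyl).
–NH2 on an sp³ carbon with no adjacent C=O → amine.
–C(=O)– with carbon on both sides → ketone.
pendant –CH2NH2: N on sp³ C, no adjacent C=O → amine.
–C(=O)NHCH3: carbonyl C bonded to C and to N → amide (the N is not an amine).
Amine appears at: CH(CH2NH2), CH(CH2NH2), CH2NHCH2, CH(NH2), CH(CH2NH2) → 5.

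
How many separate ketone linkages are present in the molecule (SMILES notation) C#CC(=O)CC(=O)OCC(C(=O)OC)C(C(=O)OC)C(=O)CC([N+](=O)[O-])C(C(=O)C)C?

3

C≡C triple bond → alkyne.
–C(=O)– with carbon on both sides → ketone.
–C(=O)–O–C with C on the carbonyl side → ester.
pendant –COOCH3: carbonyl C bonded to C and –OCH3 → ester.
pendant –COOCH3: carbonyl C bonded to C and –OCH3 → ester.
–C(=O)– with carbon on both sides → ketone.
–NO2 on an sp³ carbon → nitro (the N=O is not a carbonyl).
pendant –COCH3: carbonyl C bonded to two carbons → ketone.
Ketone appears at: CO, CO, CH(COCH3) → 3.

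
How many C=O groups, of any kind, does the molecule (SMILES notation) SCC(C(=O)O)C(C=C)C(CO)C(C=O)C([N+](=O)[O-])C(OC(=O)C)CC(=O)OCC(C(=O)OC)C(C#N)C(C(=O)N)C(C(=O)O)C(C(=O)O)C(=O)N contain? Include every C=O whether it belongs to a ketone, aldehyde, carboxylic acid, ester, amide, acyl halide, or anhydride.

CH(COOH): carboxylic acid, 1 C=O (running total 1).
CH(CHO): aldehyde, 1 C=O (running total 2).
CH(OCOCH3): ester, 1 C=O (running total 3).
CH2COOCH2: ester, 1 C=O (running total 4).
CH(COOCH3): ester, 1 C=O (running total 5).
CH(CONH2): amide, 1 C=O (running total 6).
CH(COOH): carboxylic acid, 1 C=O (running total 7).
CH(COOH): carboxylic acid, 1 C=O (running total 8).
CONH2: amide, 1 C=O (running total 9).

9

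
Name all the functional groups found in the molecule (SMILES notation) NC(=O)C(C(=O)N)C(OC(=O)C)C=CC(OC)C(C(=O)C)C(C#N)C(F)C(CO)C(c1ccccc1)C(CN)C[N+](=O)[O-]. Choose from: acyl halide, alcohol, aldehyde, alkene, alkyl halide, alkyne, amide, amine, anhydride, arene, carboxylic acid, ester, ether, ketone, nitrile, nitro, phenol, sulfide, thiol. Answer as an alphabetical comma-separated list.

Taking each segment in turn:
  H2NCO: –C(=O)NH2: carbonyl C bonded to C and to N → amide (the N is not a separate amine).
  CH(CONH2): pendant –CONH2: carbonyl C bonded to C and N → amide.
  CH(OCOCH3): pendant –OC(=O)CH3: an acyloxy group → ester.
  CH=CH: C=C double bond → alkene.
  CH(OCH3): pendant –OCH3: C–O–C with sp³ C, no adjacent C=O → ether.
  CH(COCH3): pendant –COCH3: carbonyl C bonded to two carbons → ketone.
  CH(CN): pendant –C≡N: nitrile.
  CH(F): halogen on an sp³ carbon → alkyl halide.
  CH(CH2OH): pendant –CH2OH on an sp³ backbone C → alcohol.
  CH(C6H5): pendant –C6H5: benzene ring → arene.
  CH(CH2NH2): pendant –CH2NH2: N on sp³ C, no adjacent C=O → amine.
  CH2NO2: –NO2 on carbon → nitro group.

alcohol, alkene, alkyl halide, amide, amine, arene, ester, ether, ketone, nitrile, nitro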